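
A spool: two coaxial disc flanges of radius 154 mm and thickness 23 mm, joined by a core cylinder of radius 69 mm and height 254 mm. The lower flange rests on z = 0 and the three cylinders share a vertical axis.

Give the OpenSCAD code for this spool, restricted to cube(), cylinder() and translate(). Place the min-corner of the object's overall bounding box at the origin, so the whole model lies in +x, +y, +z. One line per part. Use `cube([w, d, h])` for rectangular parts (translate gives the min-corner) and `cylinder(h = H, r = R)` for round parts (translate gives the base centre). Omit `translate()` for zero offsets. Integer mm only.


translate([154, 154, 0]) cylinder(h = 23, r = 154);
translate([154, 154, 23]) cylinder(h = 254, r = 69);
translate([154, 154, 277]) cylinder(h = 23, r = 154);


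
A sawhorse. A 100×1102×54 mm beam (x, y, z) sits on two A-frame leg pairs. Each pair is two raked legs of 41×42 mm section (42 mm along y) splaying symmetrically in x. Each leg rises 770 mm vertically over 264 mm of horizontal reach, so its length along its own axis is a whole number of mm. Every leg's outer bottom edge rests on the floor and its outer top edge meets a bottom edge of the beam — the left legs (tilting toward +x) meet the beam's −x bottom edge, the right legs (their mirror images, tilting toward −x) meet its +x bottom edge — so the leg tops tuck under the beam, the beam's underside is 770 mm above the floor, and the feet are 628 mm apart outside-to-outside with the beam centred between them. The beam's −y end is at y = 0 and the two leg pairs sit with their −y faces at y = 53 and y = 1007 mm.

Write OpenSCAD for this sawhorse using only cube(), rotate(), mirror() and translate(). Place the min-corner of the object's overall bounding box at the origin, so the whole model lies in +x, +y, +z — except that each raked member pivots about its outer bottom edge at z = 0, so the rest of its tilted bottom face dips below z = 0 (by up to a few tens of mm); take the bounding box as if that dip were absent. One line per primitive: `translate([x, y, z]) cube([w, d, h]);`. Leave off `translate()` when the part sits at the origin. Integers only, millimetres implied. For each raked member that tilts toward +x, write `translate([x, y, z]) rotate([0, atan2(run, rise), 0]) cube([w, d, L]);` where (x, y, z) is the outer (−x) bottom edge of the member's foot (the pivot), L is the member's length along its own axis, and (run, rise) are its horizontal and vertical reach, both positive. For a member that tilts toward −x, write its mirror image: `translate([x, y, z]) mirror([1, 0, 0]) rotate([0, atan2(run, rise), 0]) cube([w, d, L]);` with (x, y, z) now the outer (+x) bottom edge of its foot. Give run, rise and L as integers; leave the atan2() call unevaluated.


// leg length = √(264² + 770²) = 814
// right-leg outer foot x = 2·264 + 100 = 628
// beam min-corner = (264, 0, 770)
translate([264, 0, 770]) cube([100, 1102, 54]);
translate([0, 53, 0]) rotate([0, atan2(264, 770), 0]) cube([41, 42, 814]);
translate([628, 53, 0]) mirror([1, 0, 0]) rotate([0, atan2(264, 770), 0]) cube([41, 42, 814]);
translate([0, 1007, 0]) rotate([0, atan2(264, 770), 0]) cube([41, 42, 814]);
translate([628, 1007, 0]) mirror([1, 0, 0]) rotate([0, atan2(264, 770), 0]) cube([41, 42, 814]);


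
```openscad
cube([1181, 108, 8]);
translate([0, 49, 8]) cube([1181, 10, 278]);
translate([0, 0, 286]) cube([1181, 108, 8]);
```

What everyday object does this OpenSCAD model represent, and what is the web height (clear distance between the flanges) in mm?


An I-beam. The web height is 278 mm.

Two wide flanges with a thin centred web — an I-beam. Overall 294 mm minus two 8 mm flanges gives a web of 294 − 2·8 = 278 mm.


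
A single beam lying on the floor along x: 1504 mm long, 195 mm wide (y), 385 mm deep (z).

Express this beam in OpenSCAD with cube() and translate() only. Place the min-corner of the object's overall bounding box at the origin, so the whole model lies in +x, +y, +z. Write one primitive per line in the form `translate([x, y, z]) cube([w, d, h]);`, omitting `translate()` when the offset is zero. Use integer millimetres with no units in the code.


cube([1504, 195, 385]);


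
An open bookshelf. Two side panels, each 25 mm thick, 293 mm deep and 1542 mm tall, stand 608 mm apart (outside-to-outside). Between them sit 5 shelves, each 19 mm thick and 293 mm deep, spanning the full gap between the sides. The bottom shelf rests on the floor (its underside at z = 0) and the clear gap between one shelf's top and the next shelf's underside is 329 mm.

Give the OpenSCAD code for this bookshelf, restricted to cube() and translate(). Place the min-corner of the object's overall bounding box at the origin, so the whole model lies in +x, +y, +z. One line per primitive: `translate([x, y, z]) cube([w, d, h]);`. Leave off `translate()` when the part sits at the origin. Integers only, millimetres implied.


cube([25, 293, 1542]);
translate([583, 0, 0]) cube([25, 293, 1542]);
translate([25, 0, 0]) cube([558, 293, 19]);
translate([25, 0, 348]) cube([558, 293, 19]);
translate([25, 0, 696]) cube([558, 293, 19]);
translate([25, 0, 1044]) cube([558, 293, 19]);
translate([25, 0, 1392]) cube([558, 293, 19]);


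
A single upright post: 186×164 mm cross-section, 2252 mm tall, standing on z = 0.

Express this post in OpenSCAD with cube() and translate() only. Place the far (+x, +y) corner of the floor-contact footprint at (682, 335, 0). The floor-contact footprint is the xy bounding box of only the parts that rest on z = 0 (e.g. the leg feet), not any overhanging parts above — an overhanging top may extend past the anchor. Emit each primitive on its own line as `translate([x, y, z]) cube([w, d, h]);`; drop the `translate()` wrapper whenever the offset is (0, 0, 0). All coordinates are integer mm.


translate([496, 171, 0]) cube([186, 164, 2252]);


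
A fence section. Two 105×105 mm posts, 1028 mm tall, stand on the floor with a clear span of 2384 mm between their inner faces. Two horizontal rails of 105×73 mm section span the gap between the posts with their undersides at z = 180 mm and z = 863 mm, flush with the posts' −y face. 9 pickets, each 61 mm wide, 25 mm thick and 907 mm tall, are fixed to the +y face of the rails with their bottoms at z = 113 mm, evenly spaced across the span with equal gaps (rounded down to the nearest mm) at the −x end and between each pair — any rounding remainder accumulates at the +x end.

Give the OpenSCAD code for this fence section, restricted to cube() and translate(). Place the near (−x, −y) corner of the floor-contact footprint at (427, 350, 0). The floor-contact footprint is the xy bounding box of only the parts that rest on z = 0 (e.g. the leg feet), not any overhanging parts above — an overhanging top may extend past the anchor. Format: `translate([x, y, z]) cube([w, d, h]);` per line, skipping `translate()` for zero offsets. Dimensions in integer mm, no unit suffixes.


translate([427, 350, 0]) cube([105, 105, 1028]);
translate([2916, 350, 0]) cube([105, 105, 1028]);
translate([532, 350, 180]) cube([2384, 105, 73]);
translate([532, 350, 863]) cube([2384, 105, 73]);
translate([715, 455, 113]) cube([61, 25, 907]);
translate([959, 455, 113]) cube([61, 25, 907]);
translate([1203, 455, 113]) cube([61, 25, 907]);
translate([1447, 455, 113]) cube([61, 25, 907]);
translate([1691, 455, 113]) cube([61, 25, 907]);
translate([1935, 455, 113]) cube([61, 25, 907]);
translate([2179, 455, 113]) cube([61, 25, 907]);
translate([2423, 455, 113]) cube([61, 25, 907]);
translate([2667, 455, 113]) cube([61, 25, 907]);


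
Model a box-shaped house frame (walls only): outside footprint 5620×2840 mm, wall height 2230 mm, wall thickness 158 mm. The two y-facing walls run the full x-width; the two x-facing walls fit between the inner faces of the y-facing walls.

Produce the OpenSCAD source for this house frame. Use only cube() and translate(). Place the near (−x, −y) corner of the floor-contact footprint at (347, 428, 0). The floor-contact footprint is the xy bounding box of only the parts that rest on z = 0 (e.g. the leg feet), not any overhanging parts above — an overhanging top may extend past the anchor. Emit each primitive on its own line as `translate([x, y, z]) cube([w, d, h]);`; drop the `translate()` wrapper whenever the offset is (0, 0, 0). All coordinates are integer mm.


translate([347, 428, 0]) cube([5620, 158, 2230]);
translate([347, 3110, 0]) cube([5620, 158, 2230]);
translate([347, 586, 0]) cube([158, 2524, 2230]);
translate([5809, 586, 0]) cube([158, 2524, 2230]);


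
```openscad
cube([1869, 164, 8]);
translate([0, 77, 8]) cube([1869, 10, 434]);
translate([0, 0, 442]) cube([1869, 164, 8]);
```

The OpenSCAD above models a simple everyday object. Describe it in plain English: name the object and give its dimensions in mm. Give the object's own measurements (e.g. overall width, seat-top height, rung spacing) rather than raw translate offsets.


An I-beam lying along x, 1869 mm long. Overall section height 450 mm. Two flanges 164 mm wide (y) and 8 mm thick, one on the floor and one at the top; a web 10 mm thick runs between them, centred on the flange width.


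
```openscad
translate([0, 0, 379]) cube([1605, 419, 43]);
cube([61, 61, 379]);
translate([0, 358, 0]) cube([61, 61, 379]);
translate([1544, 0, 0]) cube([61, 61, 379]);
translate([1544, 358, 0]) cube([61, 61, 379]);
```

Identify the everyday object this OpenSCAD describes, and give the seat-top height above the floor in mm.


A bench. The seat-top height is 422 mm.

A long slab on four corner posts — a bench. The slab sits at z = 379 with thickness 43, so the top is 379 + 43 = 422 mm.


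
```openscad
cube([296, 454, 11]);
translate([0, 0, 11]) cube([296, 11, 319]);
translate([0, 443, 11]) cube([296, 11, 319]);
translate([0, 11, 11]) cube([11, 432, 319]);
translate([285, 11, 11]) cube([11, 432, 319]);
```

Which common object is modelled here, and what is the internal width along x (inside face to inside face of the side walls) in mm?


An open box. The internal width is 274 mm.

A 296×454 base slab with four walls standing on it — an open box. The base is 296 mm wide and the walls are 11 mm thick, so the internal width is 296 − 2 × 11 = 274 mm.


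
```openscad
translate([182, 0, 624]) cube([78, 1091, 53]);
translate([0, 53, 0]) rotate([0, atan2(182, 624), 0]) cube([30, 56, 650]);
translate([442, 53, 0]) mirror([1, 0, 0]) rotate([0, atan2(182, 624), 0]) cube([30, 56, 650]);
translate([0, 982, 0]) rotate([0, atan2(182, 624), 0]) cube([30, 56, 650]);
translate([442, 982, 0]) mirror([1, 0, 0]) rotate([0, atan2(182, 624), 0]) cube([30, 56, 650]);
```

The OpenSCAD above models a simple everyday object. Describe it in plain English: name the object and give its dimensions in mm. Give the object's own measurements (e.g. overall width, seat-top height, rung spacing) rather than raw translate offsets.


A sawhorse. A 78×1091×53 mm beam (x, y, z) sits on two A-frame leg pairs. Each pair is two raked legs of 30×56 mm section (56 mm along y) splaying symmetrically in x. Each leg rises 624 mm vertically over 182 mm of horizontal reach and is 650 mm long along its own axis. Every leg's outer bottom edge rests on the floor and its outer top edge meets a bottom edge of the beam — the left legs (tilting toward +x) meet the beam's −x bottom edge, the right legs (their mirror images, tilting toward −x) meet its +x bottom edge — so the leg tops tuck under the beam, the beam's underside is 624 mm above the floor, and the feet are 442 mm apart outside-to-outside with the beam centred between them. The two leg pairs are set in 53 mm from either end of the beam.


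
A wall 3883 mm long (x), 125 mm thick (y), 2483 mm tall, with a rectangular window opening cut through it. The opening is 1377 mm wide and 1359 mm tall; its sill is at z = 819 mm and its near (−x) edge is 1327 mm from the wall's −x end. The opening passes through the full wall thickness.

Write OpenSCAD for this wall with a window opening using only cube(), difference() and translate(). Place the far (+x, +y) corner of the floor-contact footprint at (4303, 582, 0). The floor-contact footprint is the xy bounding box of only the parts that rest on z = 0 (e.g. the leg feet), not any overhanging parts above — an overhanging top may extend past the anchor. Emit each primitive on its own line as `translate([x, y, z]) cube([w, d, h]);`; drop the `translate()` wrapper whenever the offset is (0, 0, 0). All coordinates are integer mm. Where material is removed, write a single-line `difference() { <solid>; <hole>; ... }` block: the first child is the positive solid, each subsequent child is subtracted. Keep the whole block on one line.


difference() { translate([420, 457, 0]) cube([3883, 125, 2483]); translate([1747, 457, 819]) cube([1377, 125, 1359]); }


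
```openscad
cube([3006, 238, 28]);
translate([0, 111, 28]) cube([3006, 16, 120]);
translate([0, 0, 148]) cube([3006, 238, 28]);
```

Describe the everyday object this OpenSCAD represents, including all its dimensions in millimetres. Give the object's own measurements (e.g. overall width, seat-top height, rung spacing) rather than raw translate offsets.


An I-beam lying along x, 3006 mm long. Overall section height 176 mm. Two flanges 238 mm wide (y) and 28 mm thick, one on the floor and one at the top; a web 16 mm thick runs between them, centred on the flange width.


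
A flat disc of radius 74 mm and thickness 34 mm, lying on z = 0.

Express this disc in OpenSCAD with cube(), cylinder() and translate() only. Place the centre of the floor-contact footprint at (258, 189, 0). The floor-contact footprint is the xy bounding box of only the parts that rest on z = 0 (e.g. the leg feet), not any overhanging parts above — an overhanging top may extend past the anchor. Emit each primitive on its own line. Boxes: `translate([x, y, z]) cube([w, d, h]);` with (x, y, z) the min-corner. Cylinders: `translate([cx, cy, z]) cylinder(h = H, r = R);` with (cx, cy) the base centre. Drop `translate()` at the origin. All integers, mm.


translate([258, 189, 0]) cylinder(h = 34, r = 74);


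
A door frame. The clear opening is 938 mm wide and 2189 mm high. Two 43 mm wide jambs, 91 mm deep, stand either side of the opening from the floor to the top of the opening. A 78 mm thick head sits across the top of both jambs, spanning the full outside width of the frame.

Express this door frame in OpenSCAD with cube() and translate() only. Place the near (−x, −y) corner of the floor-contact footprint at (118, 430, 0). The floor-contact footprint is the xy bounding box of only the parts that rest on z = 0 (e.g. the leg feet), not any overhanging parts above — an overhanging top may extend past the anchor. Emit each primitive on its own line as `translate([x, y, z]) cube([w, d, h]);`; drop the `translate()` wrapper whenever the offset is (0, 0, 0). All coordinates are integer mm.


translate([118, 430, 0]) cube([43, 91, 2189]);
translate([1099, 430, 0]) cube([43, 91, 2189]);
translate([118, 430, 2189]) cube([1024, 91, 78]);


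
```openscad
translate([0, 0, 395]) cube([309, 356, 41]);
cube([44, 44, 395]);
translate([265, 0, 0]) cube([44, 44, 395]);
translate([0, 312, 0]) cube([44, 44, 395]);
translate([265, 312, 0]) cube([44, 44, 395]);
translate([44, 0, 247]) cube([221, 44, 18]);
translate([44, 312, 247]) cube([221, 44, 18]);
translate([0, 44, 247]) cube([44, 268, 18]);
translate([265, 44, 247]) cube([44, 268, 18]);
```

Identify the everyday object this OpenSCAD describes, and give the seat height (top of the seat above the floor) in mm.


A stool. The seat height is 436 mm.

A 309×356×41 slab at z = 395 on four corner posts — a stool. The seat top is 395 + 41 = 436 mm.


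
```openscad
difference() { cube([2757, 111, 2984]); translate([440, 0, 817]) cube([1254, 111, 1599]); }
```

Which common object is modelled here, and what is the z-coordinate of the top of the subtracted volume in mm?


A wall with a window opening. The window head height is 2416 mm.

A wall with a rectangular opening subtracted — a window. Sill at z = 817, opening 1599 mm tall, so the head is at 817 + 1599 = 2416 mm.


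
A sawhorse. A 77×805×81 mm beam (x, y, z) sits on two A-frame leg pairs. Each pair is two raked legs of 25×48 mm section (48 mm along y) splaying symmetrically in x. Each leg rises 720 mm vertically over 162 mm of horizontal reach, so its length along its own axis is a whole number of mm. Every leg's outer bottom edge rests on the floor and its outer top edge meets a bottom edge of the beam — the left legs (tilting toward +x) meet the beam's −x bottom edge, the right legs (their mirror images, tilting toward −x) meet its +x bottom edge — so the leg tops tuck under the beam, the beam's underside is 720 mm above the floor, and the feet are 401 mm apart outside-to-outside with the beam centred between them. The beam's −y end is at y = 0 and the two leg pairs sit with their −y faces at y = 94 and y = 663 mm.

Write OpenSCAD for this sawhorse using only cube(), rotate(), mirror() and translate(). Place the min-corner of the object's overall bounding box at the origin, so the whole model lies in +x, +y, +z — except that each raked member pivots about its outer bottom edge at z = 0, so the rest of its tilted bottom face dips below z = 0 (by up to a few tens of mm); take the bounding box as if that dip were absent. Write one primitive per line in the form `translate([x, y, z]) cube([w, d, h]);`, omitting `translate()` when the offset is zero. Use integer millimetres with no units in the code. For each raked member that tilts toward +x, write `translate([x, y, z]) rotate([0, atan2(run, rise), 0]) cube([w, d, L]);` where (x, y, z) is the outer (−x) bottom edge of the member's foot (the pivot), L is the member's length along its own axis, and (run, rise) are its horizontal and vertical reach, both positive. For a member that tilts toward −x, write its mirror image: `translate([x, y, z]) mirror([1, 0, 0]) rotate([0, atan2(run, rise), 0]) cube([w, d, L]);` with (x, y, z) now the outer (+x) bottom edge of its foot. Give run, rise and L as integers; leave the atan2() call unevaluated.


translate([162, 0, 720]) cube([77, 805, 81]);
translate([0, 94, 0]) rotate([0, atan2(162, 720), 0]) cube([25, 48, 738]);
translate([401, 94, 0]) mirror([1, 0, 0]) rotate([0, atan2(162, 720), 0]) cube([25, 48, 738]);
translate([0, 663, 0]) rotate([0, atan2(162, 720), 0]) cube([25, 48, 738]);
translate([401, 663, 0]) mirror([1, 0, 0]) rotate([0, atan2(162, 720), 0]) cube([25, 48, 738]);


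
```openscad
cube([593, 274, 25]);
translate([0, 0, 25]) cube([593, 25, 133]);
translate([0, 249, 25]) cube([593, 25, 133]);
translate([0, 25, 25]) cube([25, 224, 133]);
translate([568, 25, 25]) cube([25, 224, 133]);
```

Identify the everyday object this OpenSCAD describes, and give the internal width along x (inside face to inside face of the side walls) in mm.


An open box. The internal width is 543 mm.

A 593×274 base slab with four walls standing on it — an open box. The base is 593 mm wide and the walls are 25 mm thick, so the internal width is 593 − 2 × 25 = 543 mm.


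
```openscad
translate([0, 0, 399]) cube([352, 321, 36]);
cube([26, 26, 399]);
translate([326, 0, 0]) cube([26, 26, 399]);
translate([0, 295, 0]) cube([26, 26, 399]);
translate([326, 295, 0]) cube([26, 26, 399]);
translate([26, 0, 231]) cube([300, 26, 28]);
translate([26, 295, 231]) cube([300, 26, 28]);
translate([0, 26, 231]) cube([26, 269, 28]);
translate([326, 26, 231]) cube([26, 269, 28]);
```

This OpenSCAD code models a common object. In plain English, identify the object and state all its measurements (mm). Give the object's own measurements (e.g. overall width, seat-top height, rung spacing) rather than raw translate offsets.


A four-legged stool. The seat is a 352×321×36 mm slab whose top surface is at z = 435 mm; four square legs, each 26×26 mm in cross-section, run from the floor (z = 0) to the underside of the seat, each flush with a corner of the seat. Four stretchers, 26 mm wide and 28 mm tall, connect adjacent legs with their undersides at z = 231 mm, each running between the inner faces of the legs it joins and aligned with the legs' outer faces on the other axis.


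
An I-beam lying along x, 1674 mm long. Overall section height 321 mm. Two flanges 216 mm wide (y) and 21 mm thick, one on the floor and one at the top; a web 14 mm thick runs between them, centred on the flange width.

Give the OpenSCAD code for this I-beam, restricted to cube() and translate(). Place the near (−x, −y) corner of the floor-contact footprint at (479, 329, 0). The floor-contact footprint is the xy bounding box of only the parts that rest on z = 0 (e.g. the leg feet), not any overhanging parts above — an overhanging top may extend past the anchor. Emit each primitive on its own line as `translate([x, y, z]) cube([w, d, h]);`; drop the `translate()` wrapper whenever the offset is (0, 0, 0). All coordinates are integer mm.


translate([479, 329, 0]) cube([1674, 216, 21]);
translate([479, 430, 21]) cube([1674, 14, 279]);
translate([479, 329, 300]) cube([1674, 216, 21]);


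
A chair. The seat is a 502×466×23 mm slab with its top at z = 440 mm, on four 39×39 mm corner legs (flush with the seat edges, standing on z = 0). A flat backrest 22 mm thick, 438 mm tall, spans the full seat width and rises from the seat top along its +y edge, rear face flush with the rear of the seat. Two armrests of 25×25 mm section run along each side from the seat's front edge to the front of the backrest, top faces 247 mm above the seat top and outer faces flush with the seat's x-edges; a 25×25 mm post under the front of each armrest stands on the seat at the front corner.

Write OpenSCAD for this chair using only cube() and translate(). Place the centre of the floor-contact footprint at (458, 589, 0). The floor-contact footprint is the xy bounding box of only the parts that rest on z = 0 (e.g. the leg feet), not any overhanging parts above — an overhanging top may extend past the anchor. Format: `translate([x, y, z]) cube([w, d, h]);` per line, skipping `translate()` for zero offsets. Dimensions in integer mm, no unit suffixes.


translate([207, 356, 417]) cube([502, 466, 23]);
translate([207, 356, 0]) cube([39, 39, 417]);
translate([670, 356, 0]) cube([39, 39, 417]);
translate([207, 783, 0]) cube([39, 39, 417]);
translate([670, 783, 0]) cube([39, 39, 417]);
translate([207, 800, 440]) cube([502, 22, 438]);
translate([207, 356, 662]) cube([25, 444, 25]);
translate([684, 356, 662]) cube([25, 444, 25]);
translate([207, 356, 440]) cube([25, 25, 222]);
translate([684, 356, 440]) cube([25, 25, 222]);


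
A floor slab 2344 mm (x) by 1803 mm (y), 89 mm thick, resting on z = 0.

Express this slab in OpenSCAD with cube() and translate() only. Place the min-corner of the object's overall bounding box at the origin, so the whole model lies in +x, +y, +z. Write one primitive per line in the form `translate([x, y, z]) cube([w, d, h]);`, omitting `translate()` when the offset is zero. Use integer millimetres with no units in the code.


cube([2344, 1803, 89]);


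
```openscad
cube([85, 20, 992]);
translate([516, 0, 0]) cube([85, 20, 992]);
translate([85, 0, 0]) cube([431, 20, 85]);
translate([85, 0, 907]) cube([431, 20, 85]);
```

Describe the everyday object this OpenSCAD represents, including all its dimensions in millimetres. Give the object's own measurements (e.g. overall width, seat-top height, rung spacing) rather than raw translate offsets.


A rectangular picture frame lying in the x–z plane (depth along y). The opening is 431 mm wide (x) by 822 mm tall (z), surrounded by a border 85 mm wide on all four sides. The frame is 20 mm deep and is made of two full-height vertical stiles with two horizontal rails fitted between them.


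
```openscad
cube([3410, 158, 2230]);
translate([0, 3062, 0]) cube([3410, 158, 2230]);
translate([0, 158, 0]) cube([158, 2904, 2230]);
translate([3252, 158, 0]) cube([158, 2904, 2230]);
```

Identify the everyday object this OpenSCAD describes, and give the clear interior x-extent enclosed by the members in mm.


A house (or room) frame. The interior width is 3094 mm.

Four 2230 mm walls enclosing a rectangle with no floor or roof — a room or house frame. Outside width is 3410 mm and wall thickness is 158 mm, so the interior width is 3410 − 2 × 158 = 3094 mm.


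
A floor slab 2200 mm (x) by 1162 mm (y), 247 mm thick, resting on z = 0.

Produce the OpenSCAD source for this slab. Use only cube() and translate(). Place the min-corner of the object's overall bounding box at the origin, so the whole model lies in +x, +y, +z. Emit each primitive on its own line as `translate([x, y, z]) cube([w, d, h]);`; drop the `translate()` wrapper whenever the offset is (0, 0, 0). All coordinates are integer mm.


cube([2200, 1162, 247]);


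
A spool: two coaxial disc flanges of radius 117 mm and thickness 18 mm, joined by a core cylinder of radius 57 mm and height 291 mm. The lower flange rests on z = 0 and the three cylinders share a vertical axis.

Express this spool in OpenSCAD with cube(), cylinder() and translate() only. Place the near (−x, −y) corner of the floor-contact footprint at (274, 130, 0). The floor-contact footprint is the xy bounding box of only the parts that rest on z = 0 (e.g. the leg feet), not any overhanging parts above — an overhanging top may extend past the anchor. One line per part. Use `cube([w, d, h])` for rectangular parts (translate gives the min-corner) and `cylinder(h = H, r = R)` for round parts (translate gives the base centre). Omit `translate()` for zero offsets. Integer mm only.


translate([391, 247, 0]) cylinder(h = 18, r = 117);
translate([391, 247, 18]) cylinder(h = 291, r = 57);
translate([391, 247, 309]) cylinder(h = 18, r = 117);


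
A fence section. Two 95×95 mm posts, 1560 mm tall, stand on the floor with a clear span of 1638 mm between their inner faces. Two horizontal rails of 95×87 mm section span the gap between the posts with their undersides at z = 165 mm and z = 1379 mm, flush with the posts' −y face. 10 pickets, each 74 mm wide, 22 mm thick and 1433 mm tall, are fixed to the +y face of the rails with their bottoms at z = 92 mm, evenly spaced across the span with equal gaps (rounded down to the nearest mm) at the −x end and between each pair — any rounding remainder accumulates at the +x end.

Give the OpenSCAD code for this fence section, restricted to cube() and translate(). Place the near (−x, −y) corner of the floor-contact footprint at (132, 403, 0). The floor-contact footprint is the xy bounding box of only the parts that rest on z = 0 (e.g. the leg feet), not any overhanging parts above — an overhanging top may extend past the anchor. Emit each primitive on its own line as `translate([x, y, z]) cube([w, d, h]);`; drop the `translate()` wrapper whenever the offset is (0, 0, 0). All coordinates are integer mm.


translate([132, 403, 0]) cube([95, 95, 1560]);
translate([1865, 403, 0]) cube([95, 95, 1560]);
translate([227, 403, 165]) cube([1638, 95, 87]);
translate([227, 403, 1379]) cube([1638, 95, 87]);
translate([308, 498, 92]) cube([74, 22, 1433]);
translate([463, 498, 92]) cube([74, 22, 1433]);
translate([618, 498, 92]) cube([74, 22, 1433]);
translate([773, 498, 92]) cube([74, 22, 1433]);
translate([928, 498, 92]) cube([74, 22, 1433]);
translate([1083, 498, 92]) cube([74, 22, 1433]);
translate([1238, 498, 92]) cube([74, 22, 1433]);
translate([1393, 498, 92]) cube([74, 22, 1433]);
translate([1548, 498, 92]) cube([74, 22, 1433]);
translate([1703, 498, 92]) cube([74, 22, 1433]);


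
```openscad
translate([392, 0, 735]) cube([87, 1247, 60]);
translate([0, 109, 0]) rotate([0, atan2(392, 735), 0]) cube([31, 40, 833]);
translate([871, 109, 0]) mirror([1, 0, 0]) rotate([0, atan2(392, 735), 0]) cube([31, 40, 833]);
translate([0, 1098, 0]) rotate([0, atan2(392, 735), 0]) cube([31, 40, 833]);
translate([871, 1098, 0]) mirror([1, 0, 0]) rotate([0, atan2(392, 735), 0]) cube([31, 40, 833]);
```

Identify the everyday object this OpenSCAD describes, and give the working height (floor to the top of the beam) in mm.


A sawhorse. The overall height is 795 mm.

A beam across two mirrored pairs of raked legs — a sawhorse. The beam's underside is at z = 735 (matching the legs' vertical rise in atan2(392, 735)) and the beam is 60 mm tall, so its top is at 735 + 60 = 795 mm. The raked legs top out at the beam's underside, so that is the highest point.


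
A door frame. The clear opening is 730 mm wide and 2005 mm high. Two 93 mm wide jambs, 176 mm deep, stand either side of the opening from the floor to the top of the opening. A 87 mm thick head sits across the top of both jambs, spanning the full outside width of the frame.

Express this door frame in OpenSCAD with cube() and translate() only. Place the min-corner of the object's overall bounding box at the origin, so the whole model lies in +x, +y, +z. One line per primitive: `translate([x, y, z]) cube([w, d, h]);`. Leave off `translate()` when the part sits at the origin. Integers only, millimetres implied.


cube([93, 176, 2005]);
translate([823, 0, 0]) cube([93, 176, 2005]);
translate([0, 0, 2005]) cube([916, 176, 87]);


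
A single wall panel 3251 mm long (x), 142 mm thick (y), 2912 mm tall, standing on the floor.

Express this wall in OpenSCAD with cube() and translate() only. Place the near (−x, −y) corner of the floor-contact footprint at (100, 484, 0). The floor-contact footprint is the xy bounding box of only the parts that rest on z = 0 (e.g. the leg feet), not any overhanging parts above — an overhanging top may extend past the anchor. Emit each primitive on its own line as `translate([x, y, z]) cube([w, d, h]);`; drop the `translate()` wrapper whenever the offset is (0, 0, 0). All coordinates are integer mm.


translate([100, 484, 0]) cube([3251, 142, 2912]);


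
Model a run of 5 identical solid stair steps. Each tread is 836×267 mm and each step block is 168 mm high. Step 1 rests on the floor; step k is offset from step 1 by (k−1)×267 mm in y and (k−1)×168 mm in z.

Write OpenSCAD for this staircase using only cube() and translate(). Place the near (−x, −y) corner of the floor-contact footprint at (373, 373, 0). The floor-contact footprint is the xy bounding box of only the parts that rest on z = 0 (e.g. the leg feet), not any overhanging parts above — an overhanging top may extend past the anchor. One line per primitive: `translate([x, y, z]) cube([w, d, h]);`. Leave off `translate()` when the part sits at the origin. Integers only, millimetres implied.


translate([373, 373, 0]) cube([836, 267, 168]);
translate([373, 640, 168]) cube([836, 267, 168]);
translate([373, 907, 336]) cube([836, 267, 168]);
translate([373, 1174, 504]) cube([836, 267, 168]);
translate([373, 1441, 672]) cube([836, 267, 168]);


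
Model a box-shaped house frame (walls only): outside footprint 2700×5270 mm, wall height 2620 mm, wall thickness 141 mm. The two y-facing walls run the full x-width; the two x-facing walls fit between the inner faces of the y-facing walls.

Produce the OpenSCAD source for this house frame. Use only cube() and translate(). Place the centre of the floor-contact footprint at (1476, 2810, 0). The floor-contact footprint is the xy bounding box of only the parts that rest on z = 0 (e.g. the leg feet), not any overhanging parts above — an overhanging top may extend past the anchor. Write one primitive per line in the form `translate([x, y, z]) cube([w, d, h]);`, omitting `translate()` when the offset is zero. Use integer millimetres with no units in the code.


translate([126, 175, 0]) cube([2700, 141, 2620]);
translate([126, 5304, 0]) cube([2700, 141, 2620]);
translate([126, 316, 0]) cube([141, 4988, 2620]);
translate([2685, 316, 0]) cube([141, 4988, 2620]);


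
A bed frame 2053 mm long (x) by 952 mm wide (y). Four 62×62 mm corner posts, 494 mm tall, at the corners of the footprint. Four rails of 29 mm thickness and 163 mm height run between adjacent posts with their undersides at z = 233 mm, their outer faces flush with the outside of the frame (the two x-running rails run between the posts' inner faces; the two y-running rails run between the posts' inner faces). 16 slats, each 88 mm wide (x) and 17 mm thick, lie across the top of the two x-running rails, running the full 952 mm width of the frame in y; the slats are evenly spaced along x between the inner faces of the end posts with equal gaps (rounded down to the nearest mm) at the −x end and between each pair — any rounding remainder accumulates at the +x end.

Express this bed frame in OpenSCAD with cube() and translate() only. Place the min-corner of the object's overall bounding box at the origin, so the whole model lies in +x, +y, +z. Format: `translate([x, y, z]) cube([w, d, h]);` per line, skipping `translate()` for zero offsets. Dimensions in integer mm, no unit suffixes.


cube([62, 62, 494]);
translate([0, 890, 0]) cube([62, 62, 494]);
translate([1991, 0, 0]) cube([62, 62, 494]);
translate([1991, 890, 0]) cube([62, 62, 494]);
translate([62, 0, 233]) cube([1929, 29, 163]);
translate([62, 923, 233]) cube([1929, 29, 163]);
translate([0, 62, 233]) cube([29, 828, 163]);
translate([2024, 62, 233]) cube([29, 828, 163]);
translate([92, 0, 396]) cube([88, 952, 17]);
translate([210, 0, 396]) cube([88, 952, 17]);
translate([328, 0, 396]) cube([88, 952, 17]);
translate([446, 0, 396]) cube([88, 952, 17]);
translate([564, 0, 396]) cube([88, 952, 17]);
translate([682, 0, 396]) cube([88, 952, 17]);
translate([800, 0, 396]) cube([88, 952, 17]);
translate([918, 0, 396]) cube([88, 952, 17]);
translate([1036, 0, 396]) cube([88, 952, 17]);
translate([1154, 0, 396]) cube([88, 952, 17]);
translate([1272, 0, 396]) cube([88, 952, 17]);
translate([1390, 0, 396]) cube([88, 952, 17]);
translate([1508, 0, 396]) cube([88, 952, 17]);
translate([1626, 0, 396]) cube([88, 952, 17]);
translate([1744, 0, 396]) cube([88, 952, 17]);
translate([1862, 0, 396]) cube([88, 952, 17]);


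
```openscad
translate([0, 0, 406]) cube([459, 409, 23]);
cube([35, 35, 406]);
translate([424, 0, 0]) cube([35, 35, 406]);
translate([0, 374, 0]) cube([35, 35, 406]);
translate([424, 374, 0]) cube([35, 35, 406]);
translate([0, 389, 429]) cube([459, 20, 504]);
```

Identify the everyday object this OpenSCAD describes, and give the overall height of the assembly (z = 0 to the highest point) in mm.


A chair. The overall height is 933 mm.

A slab on four corner posts with a tall panel at the back — a chair. The seat slab sits at z = 406 with thickness 23, and the 504 mm backrest starts at the seat top, so the overall height is 406 + 23 + 504 = 933 mm.


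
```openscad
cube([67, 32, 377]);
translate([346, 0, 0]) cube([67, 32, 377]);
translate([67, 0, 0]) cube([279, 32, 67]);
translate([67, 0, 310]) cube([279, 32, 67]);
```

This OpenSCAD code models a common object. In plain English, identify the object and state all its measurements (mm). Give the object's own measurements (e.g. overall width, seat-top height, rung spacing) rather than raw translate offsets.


A rectangular picture frame lying in the x–z plane (depth along y). The opening is 279 mm wide (x) by 243 mm tall (z), surrounded by a border 67 mm wide on all four sides. The frame is 32 mm deep and is made of two full-height vertical stiles with two horizontal rails fitted between them.


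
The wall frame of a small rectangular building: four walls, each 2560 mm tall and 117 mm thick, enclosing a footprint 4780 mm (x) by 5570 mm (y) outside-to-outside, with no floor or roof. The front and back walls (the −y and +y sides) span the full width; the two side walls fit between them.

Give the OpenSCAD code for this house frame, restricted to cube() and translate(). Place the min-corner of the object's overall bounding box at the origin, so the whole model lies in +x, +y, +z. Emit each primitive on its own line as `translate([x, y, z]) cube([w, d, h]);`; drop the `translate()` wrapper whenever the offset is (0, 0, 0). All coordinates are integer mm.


cube([4780, 117, 2560]);
translate([0, 5453, 0]) cube([4780, 117, 2560]);
translate([0, 117, 0]) cube([117, 5336, 2560]);
translate([4663, 117, 0]) cube([117, 5336, 2560]);


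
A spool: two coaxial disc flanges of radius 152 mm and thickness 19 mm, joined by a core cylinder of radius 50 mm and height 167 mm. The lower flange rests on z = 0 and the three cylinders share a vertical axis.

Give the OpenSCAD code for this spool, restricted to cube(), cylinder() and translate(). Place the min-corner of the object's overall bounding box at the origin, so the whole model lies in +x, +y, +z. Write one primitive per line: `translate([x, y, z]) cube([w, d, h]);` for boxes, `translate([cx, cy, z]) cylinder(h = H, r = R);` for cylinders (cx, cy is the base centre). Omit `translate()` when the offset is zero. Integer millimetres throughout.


translate([152, 152, 0]) cylinder(h = 19, r = 152);
translate([152, 152, 19]) cylinder(h = 167, r = 50);
translate([152, 152, 186]) cylinder(h = 19, r = 152);


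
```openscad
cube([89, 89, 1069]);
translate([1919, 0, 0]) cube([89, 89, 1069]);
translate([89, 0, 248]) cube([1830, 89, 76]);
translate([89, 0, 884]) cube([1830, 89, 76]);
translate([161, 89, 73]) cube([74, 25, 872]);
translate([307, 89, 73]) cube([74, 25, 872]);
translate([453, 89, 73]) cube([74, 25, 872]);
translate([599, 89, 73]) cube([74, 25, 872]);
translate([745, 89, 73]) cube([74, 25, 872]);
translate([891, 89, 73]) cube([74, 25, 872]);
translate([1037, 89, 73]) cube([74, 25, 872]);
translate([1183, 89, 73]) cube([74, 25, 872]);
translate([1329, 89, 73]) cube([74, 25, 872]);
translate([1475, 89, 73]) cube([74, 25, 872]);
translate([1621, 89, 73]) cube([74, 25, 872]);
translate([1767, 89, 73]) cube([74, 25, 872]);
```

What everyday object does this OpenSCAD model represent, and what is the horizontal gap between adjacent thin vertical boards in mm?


A fence section. The picket gap is 72 mm.

Two posts, two rails, 12 pickets — a fence section. Span 1830 mm holds 12 pickets of 74 mm with 13 equal gaps: ⌊(1830 − 12·74) / 13⌋ = 72 mm.


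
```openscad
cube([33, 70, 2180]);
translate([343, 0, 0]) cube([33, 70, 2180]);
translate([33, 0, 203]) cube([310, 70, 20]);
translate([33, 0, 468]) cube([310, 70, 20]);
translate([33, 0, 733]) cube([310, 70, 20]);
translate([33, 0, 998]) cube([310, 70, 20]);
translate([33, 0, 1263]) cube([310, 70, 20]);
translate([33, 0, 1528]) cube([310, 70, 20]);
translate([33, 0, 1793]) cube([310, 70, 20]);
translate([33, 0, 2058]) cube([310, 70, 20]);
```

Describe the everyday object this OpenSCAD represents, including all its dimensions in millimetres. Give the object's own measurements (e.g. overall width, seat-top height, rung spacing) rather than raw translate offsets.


A straight ladder. Two 33×70 mm vertical rails, 2180 mm tall, stand 376 mm apart (outside-to-outside) with their front faces coplanar on the −y side. 8 rungs, each 70 mm deep and 20 mm tall, span between the inner faces of the rails, front faces flush with the rails. The lowest rung's underside is at z = 203 mm and rungs are spaced 265 mm apart (underside to underside).


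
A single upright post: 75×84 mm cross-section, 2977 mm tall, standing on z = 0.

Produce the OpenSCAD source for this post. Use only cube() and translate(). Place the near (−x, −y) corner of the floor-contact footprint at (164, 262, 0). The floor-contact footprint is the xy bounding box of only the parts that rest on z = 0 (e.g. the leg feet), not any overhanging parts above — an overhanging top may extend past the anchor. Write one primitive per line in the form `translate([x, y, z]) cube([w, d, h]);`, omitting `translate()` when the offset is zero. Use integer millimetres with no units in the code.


translate([164, 262, 0]) cube([75, 84, 2977]);


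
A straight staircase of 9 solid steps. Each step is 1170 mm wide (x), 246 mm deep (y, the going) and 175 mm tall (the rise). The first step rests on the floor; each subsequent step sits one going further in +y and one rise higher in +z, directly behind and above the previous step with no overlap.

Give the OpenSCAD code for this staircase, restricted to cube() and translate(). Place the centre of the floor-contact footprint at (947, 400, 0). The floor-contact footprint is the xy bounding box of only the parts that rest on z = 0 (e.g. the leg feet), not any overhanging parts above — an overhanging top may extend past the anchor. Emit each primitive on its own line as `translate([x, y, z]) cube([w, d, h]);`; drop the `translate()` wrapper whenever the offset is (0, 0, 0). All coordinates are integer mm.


translate([362, 277, 0]) cube([1170, 246, 175]);
translate([362, 523, 175]) cube([1170, 246, 175]);
translate([362, 769, 350]) cube([1170, 246, 175]);
translate([362, 1015, 525]) cube([1170, 246, 175]);
translate([362, 1261, 700]) cube([1170, 246, 175]);
translate([362, 1507, 875]) cube([1170, 246, 175]);
translate([362, 1753, 1050]) cube([1170, 246, 175]);
translate([362, 1999, 1225]) cube([1170, 246, 175]);
translate([362, 2245, 1400]) cube([1170, 246, 175]);
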